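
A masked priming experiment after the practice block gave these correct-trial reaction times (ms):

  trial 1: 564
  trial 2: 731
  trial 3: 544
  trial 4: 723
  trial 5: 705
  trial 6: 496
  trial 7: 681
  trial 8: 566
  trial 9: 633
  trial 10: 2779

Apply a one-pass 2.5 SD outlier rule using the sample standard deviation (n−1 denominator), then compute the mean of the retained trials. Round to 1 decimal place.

n = 10, ΣRT = 8422, M = 842.200
Σ(x−M)² = 4228801.60; s = √(4228801.60/9) = 685.468
Cutoffs: 842.200 ± 2.5·685.468 → [-871.5, 2555.9]
Outside: 2779 → excluded.
Retained (n=9): Σ = 5643, mean = 5643/9 = 627.000

627.0 ms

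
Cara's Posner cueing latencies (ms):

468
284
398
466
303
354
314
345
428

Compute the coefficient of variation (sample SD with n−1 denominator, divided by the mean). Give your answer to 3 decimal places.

n = 9, Σ = 3360, M = 373.3333
Σ(x−M)² = 38770.000; s = √(38770.000/8) = 69.6150
CV = 69.6150 / 373.3333 = 0.18647

0.186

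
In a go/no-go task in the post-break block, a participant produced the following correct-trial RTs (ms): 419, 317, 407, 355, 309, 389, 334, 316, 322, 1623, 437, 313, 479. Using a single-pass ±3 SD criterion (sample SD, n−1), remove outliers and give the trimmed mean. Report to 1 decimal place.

366.4 ms

n = 13, ΣRT = 6020, M = 463.077
Σ(x−M)² = 1494406.92; s = √(1494406.92/12) = 352.894
Cutoffs: 463.077 ± 3·352.894 → [-595.6, 1521.8]
Outside: 1623 → excluded.
Retained (n=12): Σ = 4397, mean = 4397/12 = 366.417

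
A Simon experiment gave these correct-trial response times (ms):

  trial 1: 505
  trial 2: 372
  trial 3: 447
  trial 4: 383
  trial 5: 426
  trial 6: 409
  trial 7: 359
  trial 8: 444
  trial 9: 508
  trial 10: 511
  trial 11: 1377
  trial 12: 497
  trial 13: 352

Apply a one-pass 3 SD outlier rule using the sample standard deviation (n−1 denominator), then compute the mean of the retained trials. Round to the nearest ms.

434 ms

n = 13, ΣRT = 6590, M = 506.923
Σ(x−M)² = 860284.92; s = √(860284.92/12) = 267.751
Cutoffs: 506.923 ± 3·267.751 → [-296.3, 1310.2]
Outside: 1377 → excluded.
Retained (n=12): Σ = 5213, mean = 5213/12 = 434.417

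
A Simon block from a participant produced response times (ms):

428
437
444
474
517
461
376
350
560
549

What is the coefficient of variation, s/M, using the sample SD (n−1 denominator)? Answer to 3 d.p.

0.149

n = 10, Σ = 4596, M = 459.6000
Σ(x−M)² = 42330.400; s = √(42330.400/9) = 68.5812
CV = 68.5812 / 459.6000 = 0.14922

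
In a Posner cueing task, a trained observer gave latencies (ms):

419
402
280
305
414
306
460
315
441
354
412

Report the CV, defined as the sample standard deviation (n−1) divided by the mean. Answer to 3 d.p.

0.169

n = 11, Σ = 4108, M = 373.4545
Σ(x−M)² = 39836.727; s = √(39836.727/10) = 63.1163
CV = 63.1163 / 373.4545 = 0.16901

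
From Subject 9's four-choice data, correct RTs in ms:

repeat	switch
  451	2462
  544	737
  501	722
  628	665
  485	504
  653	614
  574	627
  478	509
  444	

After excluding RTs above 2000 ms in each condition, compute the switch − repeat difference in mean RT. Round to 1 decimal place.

96.8 ms

switch: exclude 2462
M(repeat) = 4758/9 = 528.667
M(switch) = 4378/7 = 625.429
Difference = 625.429 − 528.667 = 96.762 ms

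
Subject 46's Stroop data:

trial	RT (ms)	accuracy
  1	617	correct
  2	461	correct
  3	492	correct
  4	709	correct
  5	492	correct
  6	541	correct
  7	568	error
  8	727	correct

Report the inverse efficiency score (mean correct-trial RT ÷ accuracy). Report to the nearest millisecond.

659 ms

Correct trials (n=7): 617, 461, 492, 709, 492, 541, 727
Mean correct RT = 4039/7 = 577.0000 ms
Proportion correct = 7/8
IES = 577.0000 / (7/8) = 659.429 ms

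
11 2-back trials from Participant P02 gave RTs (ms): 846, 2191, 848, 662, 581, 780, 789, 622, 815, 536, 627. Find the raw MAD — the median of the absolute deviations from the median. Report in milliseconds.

Sorted: 536, 581, 622, 627, 662, 780, 789, 815, 846, 848, 2191 → median = 780
|x − 780|: 66, 1411, 68, 118, 199, 0, 9, 158, 35, 244, 153
Sorted deviations: 0, 9, 35, 66, 68, 118, 153, 158, 199, 244, 1411 → MAD = 118

118 ms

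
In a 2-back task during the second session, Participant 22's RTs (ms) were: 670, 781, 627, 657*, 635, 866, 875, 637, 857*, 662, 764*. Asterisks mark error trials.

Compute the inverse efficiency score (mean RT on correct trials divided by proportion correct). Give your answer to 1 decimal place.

988.8 ms

Correct trials (n=8): 670, 781, 627, 635, 866, 875, 637, 662
Mean correct RT = 5753/8 = 719.1250 ms
Proportion correct = 8/11
IES = 719.1250 / (8/11) = 988.797 ms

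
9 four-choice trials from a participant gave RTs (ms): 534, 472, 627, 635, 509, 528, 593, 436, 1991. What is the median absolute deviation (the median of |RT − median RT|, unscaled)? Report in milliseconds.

62 ms

Sorted: 436, 472, 509, 528, 534, 593, 627, 635, 1991 → median = 534
|x − 534|: 0, 62, 93, 101, 25, 6, 59, 98, 1457
Sorted deviations: 0, 6, 25, 59, 62, 93, 98, 101, 1457 → MAD = 62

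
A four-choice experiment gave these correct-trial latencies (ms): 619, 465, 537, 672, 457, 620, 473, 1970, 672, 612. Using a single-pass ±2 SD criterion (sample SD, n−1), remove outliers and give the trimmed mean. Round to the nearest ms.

570 ms

n = 10, ΣRT = 7097, M = 709.700
Σ(x−M)² = 1826604.10; s = √(1826604.10/9) = 450.506
Cutoffs: 709.700 ± 2·450.506 → [-191.3, 1610.7]
Outside: 1970 → excluded.
Retained (n=9): Σ = 5127, mean = 5127/9 = 569.667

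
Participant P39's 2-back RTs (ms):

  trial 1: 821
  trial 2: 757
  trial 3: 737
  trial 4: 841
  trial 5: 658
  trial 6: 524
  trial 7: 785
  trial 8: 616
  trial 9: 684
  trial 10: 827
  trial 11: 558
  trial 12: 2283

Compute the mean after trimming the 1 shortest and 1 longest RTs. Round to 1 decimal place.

728.4 ms

Sorted: 524, 558, 616, 658, 684, 737, 757, 785, 821, 827, 841, 2283
Drop lowest 1 (524) and highest 1 (2283)
Remaining (n=10): Σ = 7284, mean = 7284/10 = 728.400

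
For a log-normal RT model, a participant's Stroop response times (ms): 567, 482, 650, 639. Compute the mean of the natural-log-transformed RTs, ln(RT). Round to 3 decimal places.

6.364

ln(RT): 6.3404, 6.1779, 6.4770, 6.4599
Σ ln(RT) = 25.4552
Mean = 25.4552/4 = 6.36380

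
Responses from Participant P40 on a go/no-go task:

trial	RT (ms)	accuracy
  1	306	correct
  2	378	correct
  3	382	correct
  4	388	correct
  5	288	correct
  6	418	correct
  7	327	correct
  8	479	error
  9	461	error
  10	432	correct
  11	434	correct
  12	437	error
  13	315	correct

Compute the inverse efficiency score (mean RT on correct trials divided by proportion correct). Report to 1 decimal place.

476.8 ms

Correct trials (n=10): 306, 378, 382, 388, 288, 418, 327, 432, 434, 315
Mean correct RT = 3668/10 = 366.8000 ms
Proportion correct = 10/13
IES = 366.8000 / (10/13) = 476.840 ms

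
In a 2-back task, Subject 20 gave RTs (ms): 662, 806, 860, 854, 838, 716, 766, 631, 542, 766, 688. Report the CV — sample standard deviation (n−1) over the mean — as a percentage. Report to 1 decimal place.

n = 11, Σ = 8129, M = 739.0000
Σ(x−M)² = 103146.000; s = √(103146.000/10) = 101.5608
CV = 101.5608 / 739.0000 = 0.13743 = 13.743%

13.7%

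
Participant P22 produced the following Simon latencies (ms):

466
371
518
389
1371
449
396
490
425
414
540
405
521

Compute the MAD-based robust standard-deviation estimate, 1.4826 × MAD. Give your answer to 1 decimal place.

Sorted: 371, 389, 396, 405, 414, 425, 449, 466, 490, 518, 521, 540, 1371 → median = 449
|x − 449| sorted: 0, 17, 24, 35, 41, 44, 53, 60, 69, 72, 78, 91, 922 → MAD = 53
Robust SD ≈ 1.4826 × 53 = 78.578

78.6 ms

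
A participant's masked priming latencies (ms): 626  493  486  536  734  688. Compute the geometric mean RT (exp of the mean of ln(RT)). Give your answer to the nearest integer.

ln(RT): 6.4394, 6.2005, 6.1862, 6.2841, 6.5985, 6.5338
Mean ln(RT) = 38.2425/6 = 6.37375
Geometric mean = exp(6.37375) = 586.25 ms

586 ms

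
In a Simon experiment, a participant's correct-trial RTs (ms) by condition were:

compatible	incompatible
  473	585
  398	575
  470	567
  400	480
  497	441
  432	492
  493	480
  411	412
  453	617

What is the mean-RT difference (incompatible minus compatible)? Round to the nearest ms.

69 ms

M(compatible) = 4027/9 = 447.444
M(incompatible) = 4649/9 = 516.556
Difference = 516.556 − 447.444 = 69.111 ms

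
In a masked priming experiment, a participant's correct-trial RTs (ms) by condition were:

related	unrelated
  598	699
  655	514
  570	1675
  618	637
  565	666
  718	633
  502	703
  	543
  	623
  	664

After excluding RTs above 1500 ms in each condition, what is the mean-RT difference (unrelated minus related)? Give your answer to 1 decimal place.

unrelated: exclude 1675
M(related) = 4226/7 = 603.714
M(unrelated) = 5682/9 = 631.333
Difference = 631.333 − 603.714 = 27.619 ms

27.6 ms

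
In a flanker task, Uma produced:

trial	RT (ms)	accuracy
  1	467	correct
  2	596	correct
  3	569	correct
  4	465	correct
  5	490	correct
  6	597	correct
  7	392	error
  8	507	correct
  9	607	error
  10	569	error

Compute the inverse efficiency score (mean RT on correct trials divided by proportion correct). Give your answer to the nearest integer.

Correct trials (n=7): 467, 596, 569, 465, 490, 597, 507
Mean correct RT = 3691/7 = 527.2857 ms
Proportion correct = 7/10
IES = 527.2857 / (7/10) = 753.265 ms

753 ms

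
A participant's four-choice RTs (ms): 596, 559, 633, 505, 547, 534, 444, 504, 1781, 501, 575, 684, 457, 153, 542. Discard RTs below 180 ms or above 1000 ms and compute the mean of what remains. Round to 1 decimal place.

Excluded: 153, 1781
Retained (n=13): Σ = 7081
Mean = 7081/13 = 544.6923

544.7 ms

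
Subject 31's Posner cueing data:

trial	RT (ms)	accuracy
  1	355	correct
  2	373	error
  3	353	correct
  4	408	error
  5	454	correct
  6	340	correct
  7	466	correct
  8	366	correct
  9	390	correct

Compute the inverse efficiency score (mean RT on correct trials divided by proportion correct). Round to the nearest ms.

Correct trials (n=7): 355, 353, 454, 340, 466, 366, 390
Mean correct RT = 2724/7 = 389.1429 ms
Proportion correct = 7/9
IES = 389.1429 / (7/9) = 500.327 ms

500 ms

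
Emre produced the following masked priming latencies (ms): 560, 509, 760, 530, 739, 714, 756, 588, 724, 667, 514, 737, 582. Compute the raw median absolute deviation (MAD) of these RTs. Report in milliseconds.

Sorted: 509, 514, 530, 560, 582, 588, 667, 714, 724, 737, 739, 756, 760 → median = 667
|x − 667|: 107, 158, 93, 137, 72, 47, 89, 79, 57, 0, 153, 70, 85
Sorted deviations: 0, 47, 57, 70, 72, 79, 85, 89, 93, 107, 137, 153, 158 → MAD = 85

85 ms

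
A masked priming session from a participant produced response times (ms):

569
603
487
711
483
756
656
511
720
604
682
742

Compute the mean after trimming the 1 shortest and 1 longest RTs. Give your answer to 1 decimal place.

Sorted: 483, 487, 511, 569, 603, 604, 656, 682, 711, 720, 742, 756
Drop lowest 1 (483) and highest 1 (756)
Remaining (n=10): Σ = 6285, mean = 6285/10 = 628.500

628.5 ms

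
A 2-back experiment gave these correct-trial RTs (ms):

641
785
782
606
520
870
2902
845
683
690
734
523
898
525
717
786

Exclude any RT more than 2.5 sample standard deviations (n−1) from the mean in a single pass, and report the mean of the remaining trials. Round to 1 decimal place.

707.0 ms

n = 16, ΣRT = 13507, M = 844.188
Σ(x−M)² = 4735142.44; s = √(4735142.44/15) = 561.851
Cutoffs: 844.188 ± 2.5·561.851 → [-560.4, 2248.8]
Outside: 2902 → excluded.
Retained (n=15): Σ = 10605, mean = 10605/15 = 707.000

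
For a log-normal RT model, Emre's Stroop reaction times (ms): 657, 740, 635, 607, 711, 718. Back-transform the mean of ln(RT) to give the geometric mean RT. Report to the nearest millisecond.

ln(RT): 6.4877, 6.6067, 6.4536, 6.4085, 6.5667, 6.5765
Mean ln(RT) = 39.0996/6 = 6.51660
Geometric mean = exp(6.51660) = 676.28 ms

676 ms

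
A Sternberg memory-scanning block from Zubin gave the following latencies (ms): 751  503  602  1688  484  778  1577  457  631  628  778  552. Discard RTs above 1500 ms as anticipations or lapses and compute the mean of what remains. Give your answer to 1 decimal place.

Excluded: 1577, 1688
Retained (n=10): Σ = 6164
Mean = 6164/10 = 616.4000

616.4 ms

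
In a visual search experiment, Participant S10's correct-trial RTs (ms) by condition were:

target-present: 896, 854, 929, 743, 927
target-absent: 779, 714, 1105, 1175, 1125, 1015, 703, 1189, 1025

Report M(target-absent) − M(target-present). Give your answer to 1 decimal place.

111.3 ms

M(target-present) = 4349/5 = 869.800
M(target-absent) = 8830/9 = 981.111
Difference = 981.111 − 869.800 = 111.311 ms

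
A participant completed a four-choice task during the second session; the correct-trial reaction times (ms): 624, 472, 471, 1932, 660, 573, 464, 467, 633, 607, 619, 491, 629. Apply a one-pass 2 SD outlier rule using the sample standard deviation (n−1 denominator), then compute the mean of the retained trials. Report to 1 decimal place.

559.2 ms

n = 13, ΣRT = 8642, M = 664.769
Σ(x−M)² = 1808024.31; s = √(1808024.31/12) = 388.161
Cutoffs: 664.769 ± 2·388.161 → [-111.6, 1441.1]
Outside: 1932 → excluded.
Retained (n=12): Σ = 6710, mean = 6710/12 = 559.167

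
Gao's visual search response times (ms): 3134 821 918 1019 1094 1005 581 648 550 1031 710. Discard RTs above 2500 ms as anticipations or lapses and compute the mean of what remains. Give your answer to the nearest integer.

Excluded: 3134
Retained (n=10): Σ = 8377
Mean = 8377/10 = 837.7000

838 ms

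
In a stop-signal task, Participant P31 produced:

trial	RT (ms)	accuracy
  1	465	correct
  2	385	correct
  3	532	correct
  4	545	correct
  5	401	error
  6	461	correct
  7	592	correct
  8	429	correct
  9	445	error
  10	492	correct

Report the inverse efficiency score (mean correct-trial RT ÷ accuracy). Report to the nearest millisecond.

Correct trials (n=8): 465, 385, 532, 545, 461, 592, 429, 492
Mean correct RT = 3901/8 = 487.6250 ms
Proportion correct = 8/10
IES = 487.6250 / (8/10) = 609.531 ms

610 ms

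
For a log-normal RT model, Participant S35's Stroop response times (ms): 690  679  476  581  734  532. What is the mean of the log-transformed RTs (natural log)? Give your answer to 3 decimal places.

ln(RT): 6.5367, 6.5206, 6.1654, 6.3648, 6.5985, 6.2766
Σ ln(RT) = 38.4626
Mean = 38.4626/6 = 6.41044

6.410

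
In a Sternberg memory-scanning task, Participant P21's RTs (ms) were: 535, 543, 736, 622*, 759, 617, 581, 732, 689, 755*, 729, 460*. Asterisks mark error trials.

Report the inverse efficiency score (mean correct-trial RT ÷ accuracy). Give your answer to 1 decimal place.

877.2 ms

Correct trials (n=9): 535, 543, 736, 759, 617, 581, 732, 689, 729
Mean correct RT = 5921/9 = 657.8889 ms
Proportion correct = 9/12
IES = 657.8889 / (9/12) = 877.185 ms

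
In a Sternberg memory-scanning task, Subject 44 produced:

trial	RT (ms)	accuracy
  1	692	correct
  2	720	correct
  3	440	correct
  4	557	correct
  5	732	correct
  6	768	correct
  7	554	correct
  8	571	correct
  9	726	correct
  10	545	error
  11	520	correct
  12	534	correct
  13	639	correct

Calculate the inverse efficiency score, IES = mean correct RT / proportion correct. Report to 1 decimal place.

Correct trials (n=12): 692, 720, 440, 557, 732, 768, 554, 571, 726, 520, 534, 639
Mean correct RT = 7453/12 = 621.0833 ms
Proportion correct = 12/13
IES = 621.0833 / (12/13) = 672.840 ms

672.8 ms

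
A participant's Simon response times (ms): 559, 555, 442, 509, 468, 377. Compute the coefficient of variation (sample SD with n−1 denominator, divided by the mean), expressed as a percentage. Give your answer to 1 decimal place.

n = 6, Σ = 2910, M = 485.0000
Σ(x−M)² = 24754.000; s = √(24754.000/5) = 70.3619
CV = 70.3619 / 485.0000 = 0.14508 = 14.508%

14.5%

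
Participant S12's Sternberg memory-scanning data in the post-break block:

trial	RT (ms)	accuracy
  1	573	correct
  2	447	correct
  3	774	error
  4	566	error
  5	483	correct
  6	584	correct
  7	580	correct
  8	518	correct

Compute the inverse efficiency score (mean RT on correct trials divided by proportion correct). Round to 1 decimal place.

Correct trials (n=6): 573, 447, 483, 584, 580, 518
Mean correct RT = 3185/6 = 530.8333 ms
Proportion correct = 6/8
IES = 530.8333 / (6/8) = 707.778 ms

707.8 ms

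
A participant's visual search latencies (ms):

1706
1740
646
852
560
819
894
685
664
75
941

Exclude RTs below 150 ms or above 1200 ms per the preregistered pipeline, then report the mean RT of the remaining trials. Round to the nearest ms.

Excluded: 75, 1706, 1740
Retained (n=8): Σ = 6061
Mean = 6061/8 = 757.6250

758 ms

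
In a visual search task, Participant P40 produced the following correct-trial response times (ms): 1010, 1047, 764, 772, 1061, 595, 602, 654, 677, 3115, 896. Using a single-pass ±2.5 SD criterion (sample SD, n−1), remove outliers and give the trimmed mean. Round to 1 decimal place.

n = 11, ΣRT = 11193, M = 1017.545
Σ(x−M)² = 5140838.73; s = √(5140838.73/10) = 716.996
Cutoffs: 1017.545 ± 2.5·716.996 → [-774.9, 2810.0]
Outside: 3115 → excluded.
Retained (n=10): Σ = 8078, mean = 8078/10 = 807.800

807.8 ms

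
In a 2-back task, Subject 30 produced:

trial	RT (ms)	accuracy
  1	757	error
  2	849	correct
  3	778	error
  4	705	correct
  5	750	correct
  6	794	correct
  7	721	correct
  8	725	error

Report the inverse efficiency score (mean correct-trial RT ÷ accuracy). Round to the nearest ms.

Correct trials (n=5): 849, 705, 750, 794, 721
Mean correct RT = 3819/5 = 763.8000 ms
Proportion correct = 5/8
IES = 763.8000 / (5/8) = 1222.080 ms

1222 ms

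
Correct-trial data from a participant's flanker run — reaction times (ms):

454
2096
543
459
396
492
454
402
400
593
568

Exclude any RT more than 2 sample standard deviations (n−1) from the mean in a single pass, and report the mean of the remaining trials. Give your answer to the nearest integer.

n = 11, ΣRT = 6857, M = 623.364
Σ(x−M)² = 2431330.55; s = √(2431330.55/10) = 493.085
Cutoffs: 623.364 ± 2·493.085 → [-362.8, 1609.5]
Outside: 2096 → excluded.
Retained (n=10): Σ = 4761, mean = 4761/10 = 476.100

476 ms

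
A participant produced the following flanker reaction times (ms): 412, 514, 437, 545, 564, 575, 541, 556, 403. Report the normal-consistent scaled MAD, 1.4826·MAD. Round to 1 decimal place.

40.0 ms

Sorted: 403, 412, 437, 514, 541, 545, 556, 564, 575 → median = 541
|x − 541| sorted: 0, 4, 15, 23, 27, 34, 104, 129, 138 → MAD = 27
Robust SD ≈ 1.4826 × 27 = 40.030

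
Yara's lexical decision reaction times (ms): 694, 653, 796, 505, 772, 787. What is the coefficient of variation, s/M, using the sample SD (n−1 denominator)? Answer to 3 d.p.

0.159

n = 6, Σ = 4207, M = 701.1667
Σ(x−M)² = 62230.833; s = √(62230.833/5) = 111.5624
CV = 111.5624 / 701.1667 = 0.15911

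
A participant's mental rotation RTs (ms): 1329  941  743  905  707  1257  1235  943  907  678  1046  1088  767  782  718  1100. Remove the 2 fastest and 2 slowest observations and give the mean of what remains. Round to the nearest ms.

Sorted: 678, 707, 718, 743, 767, 782, 905, 907, 941, 943, 1046, 1088, 1100, 1235, 1257, 1329
Drop lowest 2 (678, 707) and highest 2 (1257, 1329)
Remaining (n=12): Σ = 11175, mean = 11175/12 = 931.250

931 ms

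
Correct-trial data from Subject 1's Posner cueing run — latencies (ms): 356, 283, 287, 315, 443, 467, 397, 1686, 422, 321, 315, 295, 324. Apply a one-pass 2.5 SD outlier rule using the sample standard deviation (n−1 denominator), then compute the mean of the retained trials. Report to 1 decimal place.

352.1 ms

n = 13, ΣRT = 5911, M = 454.692
Σ(x−M)² = 1687626.77; s = √(1687626.77/12) = 375.014
Cutoffs: 454.692 ± 2.5·375.014 → [-482.8, 1392.2]
Outside: 1686 → excluded.
Retained (n=12): Σ = 4225, mean = 4225/12 = 352.083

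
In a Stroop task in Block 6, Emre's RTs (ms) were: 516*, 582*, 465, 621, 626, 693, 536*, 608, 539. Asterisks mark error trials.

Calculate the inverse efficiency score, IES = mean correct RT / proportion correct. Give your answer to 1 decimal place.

888.0 ms

Correct trials (n=6): 465, 621, 626, 693, 608, 539
Mean correct RT = 3552/6 = 592.0000 ms
Proportion correct = 6/9
IES = 592.0000 / (6/9) = 888.000 ms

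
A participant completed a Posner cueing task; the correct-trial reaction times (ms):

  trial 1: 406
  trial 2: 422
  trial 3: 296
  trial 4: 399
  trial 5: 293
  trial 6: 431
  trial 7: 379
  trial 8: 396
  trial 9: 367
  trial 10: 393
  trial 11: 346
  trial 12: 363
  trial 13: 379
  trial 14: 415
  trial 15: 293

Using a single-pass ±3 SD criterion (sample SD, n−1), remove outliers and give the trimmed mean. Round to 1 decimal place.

371.9 ms

n = 15, ΣRT = 5578, M = 371.867
Σ(x−M)² = 29869.73; s = √(29869.73/14) = 46.190
Cutoffs: 371.867 ± 3·46.190 → [233.3, 510.4]
No RTs fall outside the cutoffs; all 15 retained. Mean = 5578/15 = 371.867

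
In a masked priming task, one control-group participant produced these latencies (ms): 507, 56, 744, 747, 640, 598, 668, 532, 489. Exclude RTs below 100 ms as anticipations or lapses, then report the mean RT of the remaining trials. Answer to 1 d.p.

615.6 ms

Excluded: 56
Retained (n=8): Σ = 4925
Mean = 4925/8 = 615.6250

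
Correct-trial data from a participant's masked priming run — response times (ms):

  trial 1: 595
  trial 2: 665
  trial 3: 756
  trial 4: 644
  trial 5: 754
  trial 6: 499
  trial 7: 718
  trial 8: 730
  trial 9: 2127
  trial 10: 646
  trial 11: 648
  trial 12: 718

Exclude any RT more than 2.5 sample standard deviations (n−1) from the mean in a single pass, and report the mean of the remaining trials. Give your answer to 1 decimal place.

670.3 ms

n = 12, ΣRT = 9500, M = 791.667
Σ(x−M)² = 2004502.67; s = √(2004502.67/11) = 426.881
Cutoffs: 791.667 ± 2.5·426.881 → [-275.5, 1858.9]
Outside: 2127 → excluded.
Retained (n=11): Σ = 7373, mean = 7373/11 = 670.273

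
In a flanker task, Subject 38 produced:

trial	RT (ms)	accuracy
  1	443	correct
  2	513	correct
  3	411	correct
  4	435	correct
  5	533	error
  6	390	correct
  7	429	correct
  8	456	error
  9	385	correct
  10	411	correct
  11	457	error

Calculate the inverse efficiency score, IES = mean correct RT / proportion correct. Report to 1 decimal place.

Correct trials (n=8): 443, 513, 411, 435, 390, 429, 385, 411
Mean correct RT = 3417/8 = 427.1250 ms
Proportion correct = 8/11
IES = 427.1250 / (8/11) = 587.297 ms

587.3 ms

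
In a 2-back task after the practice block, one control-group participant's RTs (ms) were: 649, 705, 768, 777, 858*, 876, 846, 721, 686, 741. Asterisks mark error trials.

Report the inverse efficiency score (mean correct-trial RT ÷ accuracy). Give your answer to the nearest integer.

836 ms

Correct trials (n=9): 649, 705, 768, 777, 876, 846, 721, 686, 741
Mean correct RT = 6769/9 = 752.1111 ms
Proportion correct = 9/10
IES = 752.1111 / (9/10) = 835.679 ms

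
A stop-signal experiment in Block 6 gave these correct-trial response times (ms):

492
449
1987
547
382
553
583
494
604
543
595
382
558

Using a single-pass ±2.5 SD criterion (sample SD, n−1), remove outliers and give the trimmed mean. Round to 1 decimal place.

515.2 ms

n = 13, ΣRT = 8169, M = 628.385
Σ(x−M)² = 2064405.08; s = √(2064405.08/12) = 414.770
Cutoffs: 628.385 ± 2.5·414.770 → [-408.5, 1665.3]
Outside: 1987 → excluded.
Retained (n=12): Σ = 6182, mean = 6182/12 = 515.167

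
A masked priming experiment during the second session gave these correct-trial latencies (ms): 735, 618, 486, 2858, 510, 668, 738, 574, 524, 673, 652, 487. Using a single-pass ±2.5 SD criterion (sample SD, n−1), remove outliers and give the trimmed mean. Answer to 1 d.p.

605.9 ms

n = 12, ΣRT = 9523, M = 793.583
Σ(x−M)² = 4739436.92; s = √(4739436.92/11) = 656.398
Cutoffs: 793.583 ± 2.5·656.398 → [-847.4, 2434.6]
Outside: 2858 → excluded.
Retained (n=11): Σ = 6665, mean = 6665/11 = 605.909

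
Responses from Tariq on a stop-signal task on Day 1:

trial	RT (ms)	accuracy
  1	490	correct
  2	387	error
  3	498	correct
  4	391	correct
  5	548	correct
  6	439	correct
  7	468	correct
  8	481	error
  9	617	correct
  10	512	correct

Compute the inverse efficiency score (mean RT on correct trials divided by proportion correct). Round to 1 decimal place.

619.2 ms

Correct trials (n=8): 490, 498, 391, 548, 439, 468, 617, 512
Mean correct RT = 3963/8 = 495.3750 ms
Proportion correct = 8/10
IES = 495.3750 / (8/10) = 619.219 ms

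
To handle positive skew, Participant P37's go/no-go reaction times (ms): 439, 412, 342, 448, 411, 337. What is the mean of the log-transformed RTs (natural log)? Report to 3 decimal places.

5.981

ln(RT): 6.0845, 6.0210, 5.8348, 6.1048, 6.0186, 5.8201
Σ ln(RT) = 35.8838
Mean = 35.8838/6 = 5.98063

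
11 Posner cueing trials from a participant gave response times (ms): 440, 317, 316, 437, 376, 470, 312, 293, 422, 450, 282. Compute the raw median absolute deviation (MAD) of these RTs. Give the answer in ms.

Sorted: 282, 293, 312, 316, 317, 376, 422, 437, 440, 450, 470 → median = 376
|x − 376|: 64, 59, 60, 61, 0, 94, 64, 83, 46, 74, 94
Sorted deviations: 0, 46, 59, 60, 61, 64, 64, 74, 83, 94, 94 → MAD = 64

64 ms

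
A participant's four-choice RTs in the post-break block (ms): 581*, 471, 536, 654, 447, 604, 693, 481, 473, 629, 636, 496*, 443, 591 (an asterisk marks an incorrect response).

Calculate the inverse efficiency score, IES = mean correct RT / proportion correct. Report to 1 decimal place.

Correct trials (n=12): 471, 536, 654, 447, 604, 693, 481, 473, 629, 636, 443, 591
Mean correct RT = 6658/12 = 554.8333 ms
Proportion correct = 12/14
IES = 554.8333 / (12/14) = 647.306 ms

647.3 ms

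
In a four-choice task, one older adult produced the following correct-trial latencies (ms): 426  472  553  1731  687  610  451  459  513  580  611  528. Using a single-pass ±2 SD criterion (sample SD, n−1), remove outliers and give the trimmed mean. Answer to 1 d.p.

535.5 ms

n = 12, ΣRT = 7621, M = 635.083
Σ(x−M)² = 1376284.92; s = √(1376284.92/11) = 353.719
Cutoffs: 635.083 ± 2·353.719 → [-72.4, 1342.5]
Outside: 1731 → excluded.
Retained (n=11): Σ = 5890, mean = 5890/11 = 535.455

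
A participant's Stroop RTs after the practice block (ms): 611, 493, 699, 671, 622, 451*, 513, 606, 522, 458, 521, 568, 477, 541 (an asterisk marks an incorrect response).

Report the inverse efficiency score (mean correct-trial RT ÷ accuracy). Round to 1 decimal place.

604.9 ms

Correct trials (n=13): 611, 493, 699, 671, 622, 513, 606, 522, 458, 521, 568, 477, 541
Mean correct RT = 7302/13 = 561.6923 ms
Proportion correct = 13/14
IES = 561.6923 / (13/14) = 604.899 ms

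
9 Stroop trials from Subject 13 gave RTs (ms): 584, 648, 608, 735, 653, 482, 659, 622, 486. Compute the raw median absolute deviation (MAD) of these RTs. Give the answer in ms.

37 ms

Sorted: 482, 486, 584, 608, 622, 648, 653, 659, 735 → median = 622
|x − 622|: 38, 26, 14, 113, 31, 140, 37, 0, 136
Sorted deviations: 0, 14, 26, 31, 37, 38, 113, 136, 140 → MAD = 37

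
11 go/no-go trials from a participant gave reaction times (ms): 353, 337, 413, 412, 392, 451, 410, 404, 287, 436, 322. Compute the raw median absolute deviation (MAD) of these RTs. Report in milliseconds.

Sorted: 287, 322, 337, 353, 392, 404, 410, 412, 413, 436, 451 → median = 404
|x − 404|: 51, 67, 9, 8, 12, 47, 6, 0, 117, 32, 82
Sorted deviations: 0, 6, 8, 9, 12, 32, 47, 51, 67, 82, 117 → MAD = 32

32 ms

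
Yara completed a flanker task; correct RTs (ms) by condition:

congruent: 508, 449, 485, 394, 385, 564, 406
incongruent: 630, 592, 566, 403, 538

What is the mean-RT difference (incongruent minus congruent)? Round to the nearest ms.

90 ms

M(congruent) = 3191/7 = 455.857
M(incongruent) = 2729/5 = 545.800
Difference = 545.800 − 455.857 = 89.943 ms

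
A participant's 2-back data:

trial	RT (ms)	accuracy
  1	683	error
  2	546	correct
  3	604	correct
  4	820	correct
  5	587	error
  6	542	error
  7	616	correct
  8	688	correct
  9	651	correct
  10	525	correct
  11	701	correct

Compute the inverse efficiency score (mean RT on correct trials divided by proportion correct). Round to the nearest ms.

Correct trials (n=8): 546, 604, 820, 616, 688, 651, 525, 701
Mean correct RT = 5151/8 = 643.8750 ms
Proportion correct = 8/11
IES = 643.8750 / (8/11) = 885.328 ms

885 ms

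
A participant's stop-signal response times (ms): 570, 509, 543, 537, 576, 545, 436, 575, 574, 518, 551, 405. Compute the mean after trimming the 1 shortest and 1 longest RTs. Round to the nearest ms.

Sorted: 405, 436, 509, 518, 537, 543, 545, 551, 570, 574, 575, 576
Drop lowest 1 (405) and highest 1 (576)
Remaining (n=10): Σ = 5358, mean = 5358/10 = 535.800

536 ms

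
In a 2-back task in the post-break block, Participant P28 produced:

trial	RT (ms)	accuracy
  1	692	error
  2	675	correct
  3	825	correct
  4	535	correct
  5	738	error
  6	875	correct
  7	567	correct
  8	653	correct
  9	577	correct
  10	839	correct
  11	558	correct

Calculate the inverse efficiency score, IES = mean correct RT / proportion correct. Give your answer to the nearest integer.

Correct trials (n=9): 675, 825, 535, 875, 567, 653, 577, 839, 558
Mean correct RT = 6104/9 = 678.2222 ms
Proportion correct = 9/11
IES = 678.2222 / (9/11) = 828.938 ms

829 ms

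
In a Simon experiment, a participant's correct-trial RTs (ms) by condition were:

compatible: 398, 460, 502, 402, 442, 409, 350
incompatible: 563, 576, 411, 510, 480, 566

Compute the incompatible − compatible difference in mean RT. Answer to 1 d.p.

94.4 ms

M(compatible) = 2963/7 = 423.286
M(incompatible) = 3106/6 = 517.667
Difference = 517.667 − 423.286 = 94.381 ms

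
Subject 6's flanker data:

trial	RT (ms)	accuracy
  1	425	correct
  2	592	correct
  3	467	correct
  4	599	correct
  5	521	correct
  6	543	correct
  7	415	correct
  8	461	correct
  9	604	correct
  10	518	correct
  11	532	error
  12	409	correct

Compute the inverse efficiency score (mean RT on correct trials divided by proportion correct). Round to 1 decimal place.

550.8 ms

Correct trials (n=11): 425, 592, 467, 599, 521, 543, 415, 461, 604, 518, 409
Mean correct RT = 5554/11 = 504.9091 ms
Proportion correct = 11/12
IES = 504.9091 / (11/12) = 550.810 ms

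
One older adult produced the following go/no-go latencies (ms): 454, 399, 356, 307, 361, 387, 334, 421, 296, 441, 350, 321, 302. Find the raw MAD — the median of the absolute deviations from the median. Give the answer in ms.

Sorted: 296, 302, 307, 321, 334, 350, 356, 361, 387, 399, 421, 441, 454 → median = 356
|x − 356|: 98, 43, 0, 49, 5, 31, 22, 65, 60, 85, 6, 35, 54
Sorted deviations: 0, 5, 6, 22, 31, 35, 43, 49, 54, 60, 65, 85, 98 → MAD = 43

43 ms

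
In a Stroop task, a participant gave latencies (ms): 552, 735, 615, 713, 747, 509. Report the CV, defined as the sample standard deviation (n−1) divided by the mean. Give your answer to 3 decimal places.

n = 6, Σ = 3871, M = 645.1667
Σ(x−M)² = 51172.833; s = √(51172.833/5) = 101.1660
CV = 101.1660 / 645.1667 = 0.15681

0.157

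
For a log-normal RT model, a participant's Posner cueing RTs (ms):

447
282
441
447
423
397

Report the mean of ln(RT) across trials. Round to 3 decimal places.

ln(RT): 6.1026, 5.6419, 6.0890, 6.1026, 6.0474, 5.9839
Σ ln(RT) = 35.9674
Mean = 35.9674/6 = 5.99456

5.995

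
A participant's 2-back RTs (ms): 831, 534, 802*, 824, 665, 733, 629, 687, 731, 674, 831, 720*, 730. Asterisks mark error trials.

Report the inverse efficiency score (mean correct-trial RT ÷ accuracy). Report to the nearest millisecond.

Correct trials (n=11): 831, 534, 824, 665, 733, 629, 687, 731, 674, 831, 730
Mean correct RT = 7869/11 = 715.3636 ms
Proportion correct = 11/13
IES = 715.3636 / (11/13) = 845.430 ms

845 ms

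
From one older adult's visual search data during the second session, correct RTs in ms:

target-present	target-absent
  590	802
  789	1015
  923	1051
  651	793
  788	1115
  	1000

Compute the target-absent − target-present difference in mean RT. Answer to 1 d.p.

214.5 ms

M(target-present) = 3741/5 = 748.200
M(target-absent) = 5776/6 = 962.667
Difference = 962.667 − 748.200 = 214.467 ms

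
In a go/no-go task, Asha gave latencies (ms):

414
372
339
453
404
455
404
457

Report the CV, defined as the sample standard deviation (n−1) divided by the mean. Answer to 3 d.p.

n = 8, Σ = 3298, M = 412.2500
Σ(x−M)² = 12615.500; s = √(12615.500/7) = 42.4525
CV = 42.4525 / 412.2500 = 0.10298

0.103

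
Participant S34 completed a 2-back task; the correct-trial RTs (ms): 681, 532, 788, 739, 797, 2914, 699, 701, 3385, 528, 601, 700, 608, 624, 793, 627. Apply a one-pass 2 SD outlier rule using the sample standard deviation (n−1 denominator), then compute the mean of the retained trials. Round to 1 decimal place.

672.7 ms

n = 16, ΣRT = 15717, M = 982.312
Σ(x−M)² = 10950679.44; s = √(10950679.44/15) = 854.427
Cutoffs: 982.312 ± 2·854.427 → [-726.5, 2691.2]
Outside: 2914, 3385 → excluded.
Retained (n=14): Σ = 9418, mean = 9418/14 = 672.714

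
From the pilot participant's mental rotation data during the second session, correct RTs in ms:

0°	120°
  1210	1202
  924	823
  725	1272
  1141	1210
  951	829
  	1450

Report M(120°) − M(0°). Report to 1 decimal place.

M(0°) = 4951/5 = 990.200
M(120°) = 6786/6 = 1131.000
Difference = 1131.000 − 990.200 = 140.800 ms

140.8 ms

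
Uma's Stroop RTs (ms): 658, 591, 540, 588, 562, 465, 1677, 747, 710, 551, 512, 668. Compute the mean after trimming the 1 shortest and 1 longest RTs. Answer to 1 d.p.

Sorted: 465, 512, 540, 551, 562, 588, 591, 658, 668, 710, 747, 1677
Drop lowest 1 (465) and highest 1 (1677)
Remaining (n=10): Σ = 6127, mean = 6127/10 = 612.700

612.7 ms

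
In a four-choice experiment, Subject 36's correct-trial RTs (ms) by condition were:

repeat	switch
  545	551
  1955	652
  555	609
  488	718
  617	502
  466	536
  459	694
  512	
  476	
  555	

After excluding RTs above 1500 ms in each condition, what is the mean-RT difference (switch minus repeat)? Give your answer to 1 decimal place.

repeat: exclude 1955
M(repeat) = 4673/9 = 519.222
M(switch) = 4262/7 = 608.857
Difference = 608.857 − 519.222 = 89.635 ms

89.6 ms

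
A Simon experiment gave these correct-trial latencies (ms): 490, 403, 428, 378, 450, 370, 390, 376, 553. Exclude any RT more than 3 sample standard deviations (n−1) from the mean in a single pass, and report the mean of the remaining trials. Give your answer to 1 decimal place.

426.4 ms

n = 9, ΣRT = 3838, M = 426.444
Σ(x−M)² = 30568.22; s = √(30568.22/8) = 61.814
Cutoffs: 426.444 ± 3·61.814 → [241.0, 611.9]
No RTs fall outside the cutoffs; all 9 retained. Mean = 3838/9 = 426.444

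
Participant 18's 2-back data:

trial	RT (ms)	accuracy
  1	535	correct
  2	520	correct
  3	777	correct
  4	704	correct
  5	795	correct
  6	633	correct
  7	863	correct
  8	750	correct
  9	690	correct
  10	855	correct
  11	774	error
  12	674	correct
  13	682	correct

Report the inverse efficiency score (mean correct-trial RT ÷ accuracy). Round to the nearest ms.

765 ms

Correct trials (n=12): 535, 520, 777, 704, 795, 633, 863, 750, 690, 855, 674, 682
Mean correct RT = 8478/12 = 706.5000 ms
Proportion correct = 12/13
IES = 706.5000 / (12/13) = 765.375 ms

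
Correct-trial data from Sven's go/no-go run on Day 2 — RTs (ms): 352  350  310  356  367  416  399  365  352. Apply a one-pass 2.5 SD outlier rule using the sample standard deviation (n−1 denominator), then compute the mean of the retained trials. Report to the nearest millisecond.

n = 9, ΣRT = 3267, M = 363.000
Σ(x−M)² = 7394.00; s = √(7394.00/8) = 30.401
Cutoffs: 363.000 ± 2.5·30.401 → [287.0, 439.0]
No RTs fall outside the cutoffs; all 9 retained. Mean = 3267/9 = 363.000

363 ms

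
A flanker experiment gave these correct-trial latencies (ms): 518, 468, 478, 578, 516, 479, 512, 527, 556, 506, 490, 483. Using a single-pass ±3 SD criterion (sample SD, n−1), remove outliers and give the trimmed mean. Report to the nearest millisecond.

509 ms

n = 12, ΣRT = 6111, M = 509.250
Σ(x−M)² = 12020.25; s = √(12020.25/11) = 33.057
Cutoffs: 509.250 ± 3·33.057 → [410.1, 608.4]
No RTs fall outside the cutoffs; all 12 retained. Mean = 6111/12 = 509.250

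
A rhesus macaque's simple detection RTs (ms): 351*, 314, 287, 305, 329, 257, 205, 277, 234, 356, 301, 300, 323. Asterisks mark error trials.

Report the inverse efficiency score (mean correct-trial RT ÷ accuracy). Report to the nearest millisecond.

315 ms

Correct trials (n=12): 314, 287, 305, 329, 257, 205, 277, 234, 356, 301, 300, 323
Mean correct RT = 3488/12 = 290.6667 ms
Proportion correct = 12/13
IES = 290.6667 / (12/13) = 314.889 ms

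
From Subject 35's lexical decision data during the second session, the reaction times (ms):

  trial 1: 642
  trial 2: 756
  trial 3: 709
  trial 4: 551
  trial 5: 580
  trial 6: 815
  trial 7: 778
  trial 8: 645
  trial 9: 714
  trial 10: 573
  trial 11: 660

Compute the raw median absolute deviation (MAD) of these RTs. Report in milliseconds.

Sorted: 551, 573, 580, 642, 645, 660, 709, 714, 756, 778, 815 → median = 660
|x − 660|: 18, 96, 49, 109, 80, 155, 118, 15, 54, 87, 0
Sorted deviations: 0, 15, 18, 49, 54, 80, 87, 96, 109, 118, 155 → MAD = 80

80 ms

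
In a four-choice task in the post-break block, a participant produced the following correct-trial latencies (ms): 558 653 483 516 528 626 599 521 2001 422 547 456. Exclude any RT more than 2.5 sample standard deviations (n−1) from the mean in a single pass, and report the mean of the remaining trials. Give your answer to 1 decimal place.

n = 12, ΣRT = 7910, M = 659.167
Σ(x−M)² = 2013441.67; s = √(2013441.67/11) = 427.832
Cutoffs: 659.167 ± 2.5·427.832 → [-410.4, 1728.7]
Outside: 2001 → excluded.
Retained (n=11): Σ = 5909, mean = 5909/11 = 537.182

537.2 ms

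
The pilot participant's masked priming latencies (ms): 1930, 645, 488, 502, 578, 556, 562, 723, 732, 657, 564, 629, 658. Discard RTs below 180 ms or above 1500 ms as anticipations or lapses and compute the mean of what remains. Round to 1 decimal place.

Excluded: 1930
Retained (n=12): Σ = 7294
Mean = 7294/12 = 607.8333

607.8 ms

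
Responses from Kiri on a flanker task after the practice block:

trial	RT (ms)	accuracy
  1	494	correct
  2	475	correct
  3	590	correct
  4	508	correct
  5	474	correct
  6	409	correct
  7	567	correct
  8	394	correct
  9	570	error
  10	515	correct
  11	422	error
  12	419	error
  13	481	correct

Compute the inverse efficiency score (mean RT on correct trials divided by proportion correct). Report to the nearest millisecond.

638 ms

Correct trials (n=10): 494, 475, 590, 508, 474, 409, 567, 394, 515, 481
Mean correct RT = 4907/10 = 490.7000 ms
Proportion correct = 10/13
IES = 490.7000 / (10/13) = 637.910 ms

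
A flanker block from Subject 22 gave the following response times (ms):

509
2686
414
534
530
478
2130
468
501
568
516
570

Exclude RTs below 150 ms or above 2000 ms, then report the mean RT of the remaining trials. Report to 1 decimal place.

508.8 ms

Excluded: 2130, 2686
Retained (n=10): Σ = 5088
Mean = 5088/10 = 508.8000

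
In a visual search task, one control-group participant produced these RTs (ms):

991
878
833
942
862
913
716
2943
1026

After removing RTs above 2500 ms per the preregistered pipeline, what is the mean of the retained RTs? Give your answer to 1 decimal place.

895.1 ms

Excluded: 2943
Retained (n=8): Σ = 7161
Mean = 7161/8 = 895.1250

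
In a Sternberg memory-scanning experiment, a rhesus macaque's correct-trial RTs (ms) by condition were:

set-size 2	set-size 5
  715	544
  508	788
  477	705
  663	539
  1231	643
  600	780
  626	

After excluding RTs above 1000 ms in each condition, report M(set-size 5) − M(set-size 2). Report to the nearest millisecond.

set-size 2: exclude 1231
M(set-size 2) = 3589/6 = 598.167
M(set-size 5) = 3999/6 = 666.500
Difference = 666.500 − 598.167 = 68.333 ms

68 ms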